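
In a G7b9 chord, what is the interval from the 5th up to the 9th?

diminished 5th

Spelling the chord: G B D F Ab.
5th = D; 9th = Ab.
From D to Ab: 6 semitones over a fifth = diminished.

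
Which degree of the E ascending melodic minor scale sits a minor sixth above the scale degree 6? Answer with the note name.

A

The scale is E F# G A B C# D#.
The scale degree 6 is C#; a minor sixth above that is A — scale degree 4.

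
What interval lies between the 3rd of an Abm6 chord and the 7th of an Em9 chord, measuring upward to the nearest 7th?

augmented second

The 3rd of Abm6 is Cb; the 7th of Em9 is D.
Cb up to D is 3 semitones, a half step wider than a major second, so the interval is augmented.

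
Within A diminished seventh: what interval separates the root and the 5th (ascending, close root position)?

The chord tones of Adim7 are A, C, Eb, Gb.
That puts A below Eb.
From A to Eb: 6 semitones over a fifth = diminished.

diminished 5th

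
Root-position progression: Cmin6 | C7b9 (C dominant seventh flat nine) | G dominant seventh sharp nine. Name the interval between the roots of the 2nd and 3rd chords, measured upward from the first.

The roots are C and G.
C up to G spans 5 letter names and 7 semitones — a perfect fifth.

P5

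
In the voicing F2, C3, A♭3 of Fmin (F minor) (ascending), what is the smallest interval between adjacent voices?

P5

Adjacent intervals: F2→C3 = perfect fifth; C3→A♭3 = minor sixth.
The smallest is F2 to C3, a perfect fifth (7 semitones).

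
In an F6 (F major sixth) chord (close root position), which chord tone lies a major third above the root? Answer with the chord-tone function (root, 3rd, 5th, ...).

F major sixth: F A C D.
The root is F. A major third above F is A.
A is the chord's 3rd.

3rd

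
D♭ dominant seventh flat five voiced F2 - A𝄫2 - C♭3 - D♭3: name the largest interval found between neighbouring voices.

Adjacent intervals: F2→A𝄫2 = diminished third; A𝄫2→C♭3 = major third; C♭3→D♭3 = major second.
The largest is A𝄫2 to C♭3, a major third (4 semitones).

major 3rd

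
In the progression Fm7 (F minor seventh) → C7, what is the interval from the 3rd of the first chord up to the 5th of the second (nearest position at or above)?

The 3rd of Fm7 (F minor seventh) is A♭; the 5th of C7 is G.
From A♭ to G is 11 semitones, exactly the major seventh.

major seventh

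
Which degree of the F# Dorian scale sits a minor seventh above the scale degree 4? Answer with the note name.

A

The scale is F# G# A B C# D# E.
The scale degree 4 is B; a minor seventh above that is A — scale degree 3.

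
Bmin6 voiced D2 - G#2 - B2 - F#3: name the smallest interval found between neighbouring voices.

Adjacent intervals: D2→G#2 = augmented fourth; G#2→B2 = minor third; B2→F#3 = perfect fifth.
The smallest is G#2 to B2, a minor third (3 semitones).

minor third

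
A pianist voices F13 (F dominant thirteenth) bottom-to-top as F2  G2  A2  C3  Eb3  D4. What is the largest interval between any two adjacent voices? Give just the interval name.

major 7th

Adjacent intervals: F2→G2 = major second; G2→A2 = major second; A2→C3 = minor third; C3→Eb3 = minor third; Eb3→D4 = major seventh.
The largest is Eb3 to D4, a major seventh (11 semitones).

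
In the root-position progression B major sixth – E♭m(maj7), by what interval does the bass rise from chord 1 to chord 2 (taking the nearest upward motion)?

The roots are B and E♭.
4 letter names make it a fourth; at 4 semitones (a half step narrower than perfect) the quality is diminished.

diminished 4th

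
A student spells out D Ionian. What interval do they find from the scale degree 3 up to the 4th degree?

minor second

The scale runs D E F# G A B C#.
The scale degree 3 is F# and the 4th degree is G.
From F# to G: 1 semitone over a second = minor.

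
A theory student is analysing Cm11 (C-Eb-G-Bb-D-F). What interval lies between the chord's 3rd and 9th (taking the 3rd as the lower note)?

The 3rd is Eb and the 9th is D.
From Eb to D is 11 semitones, exactly the major seventh.

major seventh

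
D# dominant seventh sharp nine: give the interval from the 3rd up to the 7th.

D#7#9 is spelled D#–F##–A#–C#–E##.
3rd = F##; 7th = C#.
From F## to C#: 6 semitones over a fifth = diminished.

diminished fifth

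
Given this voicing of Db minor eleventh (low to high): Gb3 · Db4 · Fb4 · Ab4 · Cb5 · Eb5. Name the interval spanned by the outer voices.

M13

The outer voices are Gb3 and Eb5.
Counting 13 letters and 21 half steps from Gb gives a major thirteenth.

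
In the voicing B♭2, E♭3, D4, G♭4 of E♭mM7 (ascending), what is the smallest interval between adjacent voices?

diminished fourth

Adjacent intervals: B♭2→E♭3 = perfect fourth; E♭3→D4 = major seventh; D4→G♭4 = diminished fourth.
The smallest is D4 to G♭4, a diminished fourth (4 semitones).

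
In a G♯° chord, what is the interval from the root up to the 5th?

G♯ diminished is spelled G♯, B, D.
That puts G♯ below D.
From G♯ to D: 6 semitones over a fifth = diminished.

d5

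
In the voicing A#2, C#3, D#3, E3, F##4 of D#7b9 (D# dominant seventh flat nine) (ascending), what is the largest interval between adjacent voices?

Adjacent intervals: A#2→C#3 = minor third; C#3→D#3 = major second; D#3→E3 = minor second; E3→F##4 = augmented ninth.
The largest is E3 to F##4, an augmented ninth (15 semitones).

augmented 9th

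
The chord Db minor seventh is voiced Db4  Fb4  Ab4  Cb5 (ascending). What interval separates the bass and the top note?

minor 7th

The outer voices are Db4 and Cb5.
From Db to Cb: 10 semitones over a seventh = minor.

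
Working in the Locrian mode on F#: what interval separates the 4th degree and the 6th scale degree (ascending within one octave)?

minor 3rd

Spelling the Locrian mode on F#: F# G A B C D E.
The 4th degree is B and the degree 6 is D.
B up to D is 3 semitones, a half step narrower than a major third, so the interval is minor.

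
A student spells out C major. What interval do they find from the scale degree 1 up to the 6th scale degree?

major sixth

The scale runs C D E F G A B.
The scale degree 1 is C and the degree 6 is A.
C up to A spans 6 letter names and 9 semitones — a major sixth.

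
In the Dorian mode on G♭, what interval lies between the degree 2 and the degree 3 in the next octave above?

minor ninth

G♭ dorian: G♭ A♭ B𝄫 C♭ D♭ E♭ F♭.
So we need the interval from A♭ up to B𝄫.
From A♭ to B𝄫: 13 semitones over a ninth = minor.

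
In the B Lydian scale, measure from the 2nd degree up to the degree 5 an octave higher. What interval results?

B lydian: B C# D# E# F# G# A#.
2nd degree = C#; 5th scale degree (up an octave) = F#.
C# up to F# spans 11 letter names and 17 semitones — a perfect eleventh.

P11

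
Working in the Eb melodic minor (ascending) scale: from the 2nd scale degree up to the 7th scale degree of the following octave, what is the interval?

major thirteenth

The scale runs Eb F Gb Ab Bb C D.
The 2nd scale degree is F and the 7th degree (up an octave) is D.
Counting 13 letters and 21 half steps from F gives a major thirteenth.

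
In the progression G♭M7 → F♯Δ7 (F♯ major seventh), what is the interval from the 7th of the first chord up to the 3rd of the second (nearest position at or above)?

augmented third

The 7th of G♭M7 is F; the 3rd of F♯Δ7 (F♯ major seventh) is A♯.
3 letter names make it a third; at 5 semitones (a half step wider than major) the quality is augmented.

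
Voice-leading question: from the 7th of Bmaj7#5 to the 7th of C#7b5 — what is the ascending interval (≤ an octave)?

m2

The 7th of Bmaj7#5 is A#; the 7th of C#7b5 is B.
A# up to B is 1 semitone, a half step narrower than a major second, so the interval is minor.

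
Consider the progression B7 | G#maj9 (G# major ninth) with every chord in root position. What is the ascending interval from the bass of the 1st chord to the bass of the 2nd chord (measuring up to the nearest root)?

major sixth

The roots are B and G#.
From B to G# is 9 semitones, exactly the major sixth.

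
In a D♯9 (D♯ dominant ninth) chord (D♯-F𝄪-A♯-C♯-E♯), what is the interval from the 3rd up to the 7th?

diminished fifth

That puts F𝄪 below C♯.
5 letter names make it a fifth; at 6 semitones (a half step narrower than perfect) the quality is diminished.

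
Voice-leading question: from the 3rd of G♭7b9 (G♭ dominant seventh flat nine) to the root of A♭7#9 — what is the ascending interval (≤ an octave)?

The 3rd of G♭7b9 (G♭ dominant seventh flat nine) is B♭; the root of A♭7#9 is A♭.
7 letter names make it a seventh; at 10 semitones (a half step narrower than major) the quality is minor.

m7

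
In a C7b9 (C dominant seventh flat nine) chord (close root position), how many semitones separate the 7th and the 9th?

3

C7b9: C-E-G-Bb-Db.
Bb to Db is a minor third: 3 semitones.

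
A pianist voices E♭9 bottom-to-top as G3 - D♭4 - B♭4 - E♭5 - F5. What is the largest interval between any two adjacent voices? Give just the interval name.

major 6th

Adjacent intervals: G3→D♭4 = diminished fifth; D♭4→B♭4 = major sixth; B♭4→E♭5 = perfect fourth; E♭5→F5 = major second.
The largest is D♭4 to B♭4, a major sixth (9 semitones).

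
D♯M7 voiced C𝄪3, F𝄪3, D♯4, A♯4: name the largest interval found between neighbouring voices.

Adjacent intervals: C𝄪3→F𝄪3 = perfect fourth; F𝄪3→D♯4 = minor sixth; D♯4→A♯4 = perfect fifth.
The largest is F𝄪3 to D♯4, a minor sixth (8 semitones).

minor 6th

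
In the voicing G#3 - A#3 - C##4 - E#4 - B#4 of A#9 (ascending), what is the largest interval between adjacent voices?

perfect 5th

Adjacent intervals: G#3→A#3 = major second; A#3→C##4 = major third; C##4→E#4 = minor third; E#4→B#4 = perfect fifth.
The largest is E#4 to B#4, a perfect fifth (7 semitones).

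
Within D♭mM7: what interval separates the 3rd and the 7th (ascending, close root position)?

augmented fifth

Spelling the chord: D♭ F♭ A♭ C.
3rd = F♭; 7th = C.
From F♭ to C: 8 semitones over a fifth = augmented.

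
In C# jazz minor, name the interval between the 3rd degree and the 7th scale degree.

Spelling C# jazz minor: C# D# E F# G# A# B#.
That puts E below B#.
E up to B# is 8 semitones, a half step wider than a perfect fifth, so the interval is augmented.

augmented 5th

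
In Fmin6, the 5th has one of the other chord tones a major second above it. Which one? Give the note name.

The chord tones of Fmin6 are F, A♭, C, D.
The 5th is C. A major second above C is D.
D is the chord's 6th.

D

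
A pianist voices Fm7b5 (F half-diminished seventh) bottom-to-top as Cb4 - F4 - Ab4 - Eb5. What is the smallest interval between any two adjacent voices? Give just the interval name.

Adjacent intervals: Cb4→F4 = augmented fourth; F4→Ab4 = minor third; Ab4→Eb5 = perfect fifth.
The smallest is F4 to Ab4, a minor third (3 semitones).

minor third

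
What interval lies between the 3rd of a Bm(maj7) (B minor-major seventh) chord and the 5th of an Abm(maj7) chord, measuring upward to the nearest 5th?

minor second

Bm(maj7) (B minor-major seventh) has D as its 3rd, and Abm(maj7) has Eb as its 5th.
D up to Eb is 1 semitone, a half step narrower than a major second, so the interval is minor.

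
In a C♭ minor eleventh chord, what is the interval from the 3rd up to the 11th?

Spelling the chord: C♭, E𝄫, G♭, B𝄫, D♭, F♭.
3rd = E𝄫; 11th = F♭.
Counting 9 letters and 14 half steps from E𝄫 gives a major ninth.

M9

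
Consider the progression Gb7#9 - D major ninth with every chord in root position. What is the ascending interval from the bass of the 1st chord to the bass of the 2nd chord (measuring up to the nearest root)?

augmented fifth

The roots are Gb and D.
Gb up to D is 8 semitones, a half step wider than a perfect fifth, so the interval is augmented.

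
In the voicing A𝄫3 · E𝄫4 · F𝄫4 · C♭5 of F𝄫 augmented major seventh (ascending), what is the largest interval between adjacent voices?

Adjacent intervals: A𝄫3→E𝄫4 = perfect fifth; E𝄫4→F𝄫4 = minor second; F𝄫4→C♭5 = augmented fifth.
The largest is F𝄫4 to C♭5, an augmented fifth (8 semitones).

augmented fifth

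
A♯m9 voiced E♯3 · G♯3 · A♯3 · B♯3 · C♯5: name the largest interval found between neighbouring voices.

m9

Adjacent intervals: E♯3→G♯3 = minor third; G♯3→A♯3 = major second; A♯3→B♯3 = major second; B♯3→C♯5 = minor ninth.
The largest is B♯3 to C♯5, a minor ninth (13 semitones).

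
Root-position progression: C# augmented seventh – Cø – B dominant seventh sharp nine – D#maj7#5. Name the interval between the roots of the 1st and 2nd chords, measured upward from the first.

The roots are C# and C.
8 letter names make it an octave; at 11 semitones (a half step narrower than perfect) the quality is diminished.

diminished octave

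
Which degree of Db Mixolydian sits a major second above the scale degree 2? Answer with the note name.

The scale is Db Eb F Gb Ab Bb Cb.
The scale degree 2 is Eb; a major second above that is F — scale degree 3.

F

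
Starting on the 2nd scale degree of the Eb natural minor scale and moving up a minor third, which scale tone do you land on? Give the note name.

Ab

The scale is Eb F Gb Ab Bb Cb Db.
The 2nd scale degree is F; a minor third above that is Ab — scale degree 4.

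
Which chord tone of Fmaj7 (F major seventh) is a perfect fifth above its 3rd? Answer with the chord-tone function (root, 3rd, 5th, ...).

FΔ7: F–A–C–E.
The 3rd is A. A perfect fifth above A is E.
E is the chord's 7th.

7th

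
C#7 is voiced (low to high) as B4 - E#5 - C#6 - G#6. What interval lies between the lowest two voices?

augmented fourth

Those voices are B4 and E#5.
From B to E#: 6 semitones over a fourth = augmented.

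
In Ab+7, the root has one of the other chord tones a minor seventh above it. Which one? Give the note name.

Gb

The chord tones of Ab augmented seventh are Ab, C, E, Gb.
The root is Ab. A minor seventh above Ab is Gb.
Gb is the chord's 7th.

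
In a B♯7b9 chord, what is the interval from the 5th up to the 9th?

B♯7b9 is spelled B♯ D𝄪 F𝄪 A♯ C♯.
That puts F𝄪 below C♯.
F𝄪 up to C♯ is 6 semitones, a half step narrower than a perfect fifth, so the interval is diminished.

diminished fifth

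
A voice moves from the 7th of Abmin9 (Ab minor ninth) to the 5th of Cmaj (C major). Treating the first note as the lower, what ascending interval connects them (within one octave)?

augmented unison

The 7th of Abmin9 (Ab minor ninth) is Gb; the 5th of Cmaj (C major) is G.
1 letter names make it a unison; at 1 semitone (a half step wider than perfect) the quality is augmented.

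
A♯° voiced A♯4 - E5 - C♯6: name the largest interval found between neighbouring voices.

Adjacent intervals: A♯4→E5 = diminished fifth; E5→C♯6 = major sixth.
The largest is E5 to C♯6, a major sixth (9 semitones).

major 6th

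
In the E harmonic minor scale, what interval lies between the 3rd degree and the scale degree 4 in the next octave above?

The scale runs E F♯ G A B C D♯.
So we need the interval from G up to A.
Counting 9 letters and 14 half steps from G gives a major ninth.

major ninth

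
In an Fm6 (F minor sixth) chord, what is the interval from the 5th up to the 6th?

major second

Fmin6 is spelled F Ab C D.
5th = C; 6th = D.
C up to D spans 2 letter names and 2 semitones — a major second.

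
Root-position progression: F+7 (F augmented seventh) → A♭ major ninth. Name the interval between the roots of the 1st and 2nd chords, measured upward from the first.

m3

The roots are F and A♭.
3 letter names make it a third; at 3 semitones (a half step narrower than major) the quality is minor.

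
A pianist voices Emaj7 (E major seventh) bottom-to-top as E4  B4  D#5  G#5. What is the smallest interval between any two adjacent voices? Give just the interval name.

Adjacent intervals: E4→B4 = perfect fifth; B4→D#5 = major third; D#5→G#5 = perfect fourth.
The smallest is B4 to D#5, a major third (4 semitones).

M3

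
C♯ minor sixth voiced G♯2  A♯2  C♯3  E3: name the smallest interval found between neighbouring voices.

Adjacent intervals: G♯2→A♯2 = major second; A♯2→C♯3 = minor third; C♯3→E3 = minor third.
The smallest is G♯2 to A♯2, a major second (2 semitones).

major second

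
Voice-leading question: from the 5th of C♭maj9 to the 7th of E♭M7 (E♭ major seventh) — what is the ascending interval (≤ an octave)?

A5

C♭maj9 has G♭ as its 5th, and E♭M7 (E♭ major seventh) has D as its 7th.
5 letter names make it a fifth; at 8 semitones (a half step wider than perfect) the quality is augmented.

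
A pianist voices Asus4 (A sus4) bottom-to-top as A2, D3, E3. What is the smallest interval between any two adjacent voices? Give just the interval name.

major 2nd

Adjacent intervals: A2→D3 = perfect fourth; D3→E3 = major second.
The smallest is D3 to E3, a major second (2 semitones).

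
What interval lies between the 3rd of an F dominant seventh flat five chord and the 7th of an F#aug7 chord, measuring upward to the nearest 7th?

perfect fifth

The 3rd of F dominant seventh flat five is A; the 7th of F#aug7 is E.
A up to E spans 5 letter names and 7 semitones — a perfect fifth.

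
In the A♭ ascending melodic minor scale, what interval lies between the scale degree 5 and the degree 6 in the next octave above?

major ninth

Spelling the A♭ ascending melodic minor scale: A♭ B♭ C♭ D♭ E♭ F G.
So we need the interval from E♭ up to F.
E♭ up to F spans 9 letter names and 14 semitones — a major ninth.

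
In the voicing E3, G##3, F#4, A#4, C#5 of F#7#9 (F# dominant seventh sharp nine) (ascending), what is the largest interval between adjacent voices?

Adjacent intervals: E3→G##3 = augmented third; G##3→F#4 = diminished seventh; F#4→A#4 = major third; A#4→C#5 = minor third.
The largest is G##3 to F#4, a diminished seventh (9 semitones).

diminished seventh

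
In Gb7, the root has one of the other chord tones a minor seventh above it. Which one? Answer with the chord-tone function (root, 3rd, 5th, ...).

7th

Gb7 (Gb dominant seventh): Gb, Bb, Db, Fb.
The root is Gb. A minor seventh above Gb is Fb.
Fb is the chord's 7th.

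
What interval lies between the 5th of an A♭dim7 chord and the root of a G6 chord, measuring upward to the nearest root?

augmented 3rd

The 5th of A♭dim7 is E𝄫; the root of G6 is G.
3 letter names make it a third; at 5 semitones (a half step wider than major) the quality is augmented.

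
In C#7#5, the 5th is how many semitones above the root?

8

Spelling the chord: C#, E#, G##, B.
C# to G## is an augmented fifth: 8 semitones.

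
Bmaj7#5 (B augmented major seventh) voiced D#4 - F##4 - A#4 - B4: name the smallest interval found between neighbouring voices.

minor 2nd

Adjacent intervals: D#4→F##4 = major third; F##4→A#4 = minor third; A#4→B4 = minor second.
The smallest is A#4 to B4, a minor second (1 semitone).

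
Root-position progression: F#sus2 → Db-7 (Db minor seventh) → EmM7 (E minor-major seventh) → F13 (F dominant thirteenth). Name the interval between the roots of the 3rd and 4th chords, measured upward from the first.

The roots are E and F.
E up to F is 1 semitone, a half step narrower than a major second, so the interval is minor.

minor second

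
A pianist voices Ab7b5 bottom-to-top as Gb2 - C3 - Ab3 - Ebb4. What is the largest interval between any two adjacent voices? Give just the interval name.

Adjacent intervals: Gb2→C3 = augmented fourth; C3→Ab3 = minor sixth; Ab3→Ebb4 = diminished fifth.
The largest is C3 to Ab3, a minor sixth (8 semitones).

minor 6th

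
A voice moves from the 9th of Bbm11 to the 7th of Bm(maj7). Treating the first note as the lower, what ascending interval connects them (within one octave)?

augmented sixth

The 9th of Bbm11 is C; the 7th of Bm(maj7) is A#.
6 letter names make it a sixth; at 10 semitones (a half step wider than major) the quality is augmented.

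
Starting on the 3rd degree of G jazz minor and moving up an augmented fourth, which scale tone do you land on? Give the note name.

The scale is G A Bb C D E F#.
The 3rd degree is Bb; an augmented fourth above that is E — scale degree 6.

E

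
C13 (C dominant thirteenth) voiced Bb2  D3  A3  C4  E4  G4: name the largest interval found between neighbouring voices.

Adjacent intervals: Bb2→D3 = major third; D3→A3 = perfect fifth; A3→C4 = minor third; C4→E4 = major third; E4→G4 = minor third.
The largest is D3 to A3, a perfect fifth (7 semitones).

perfect fifth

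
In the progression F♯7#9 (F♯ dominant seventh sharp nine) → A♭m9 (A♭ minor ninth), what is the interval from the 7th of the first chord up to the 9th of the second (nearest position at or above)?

The 7th of F♯7#9 (F♯ dominant seventh sharp nine) is E; the 9th of A♭m9 (A♭ minor ninth) is B♭.
E up to B♭ is 6 semitones, a half step narrower than a perfect fifth, so the interval is diminished.

d5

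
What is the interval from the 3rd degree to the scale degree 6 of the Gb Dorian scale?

augmented fourth

Spelling the Gb Dorian scale: Gb Ab Bbb Cb Db Eb Fb.
The 3rd degree is Bbb and the 6th degree is Eb.
4 letter names make it a fourth; at 6 semitones (a half step wider than perfect) the quality is augmented.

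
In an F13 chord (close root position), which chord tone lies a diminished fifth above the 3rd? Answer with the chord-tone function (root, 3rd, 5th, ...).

7th

Spelling the chord: F, A, C, Eb, G, D.
The 3rd is A. A diminished fifth above A is Eb.
Eb is the chord's 7th.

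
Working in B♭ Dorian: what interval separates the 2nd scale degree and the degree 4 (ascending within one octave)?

Spelling B♭ Dorian: B♭ C D♭ E♭ F G A♭.
The 2nd scale degree is C and the 4th scale degree is E♭.
3 letter names make it a third; at 3 semitones (a half step narrower than major) the quality is minor.

minor third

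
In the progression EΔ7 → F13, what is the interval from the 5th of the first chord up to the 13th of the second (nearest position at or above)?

The 5th of EΔ7 is B; the 13th of F13 is D.
B up to D is 3 semitones, a half step narrower than a major third, so the interval is minor.

minor 3rd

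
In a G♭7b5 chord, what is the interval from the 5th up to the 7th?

major 3rd

Spelling the chord: G♭–B♭–D𝄫–F♭.
The 5th is D𝄫 and the 7th is F♭.
Counting 3 letters and 4 half steps from D𝄫 gives a major third.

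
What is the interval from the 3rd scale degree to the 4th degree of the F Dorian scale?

The scale runs F G Ab Bb C D Eb.
So we need the interval from Ab up to Bb.
Counting 2 letters and 2 half steps from Ab gives a major second.

M2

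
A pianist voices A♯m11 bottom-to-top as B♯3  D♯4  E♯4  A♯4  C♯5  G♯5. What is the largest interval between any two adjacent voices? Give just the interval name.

Adjacent intervals: B♯3→D♯4 = minor third; D♯4→E♯4 = major second; E♯4→A♯4 = perfect fourth; A♯4→C♯5 = minor third; C♯5→G♯5 = perfect fifth.
The largest is C♯5 to G♯5, a perfect fifth (7 semitones).

P5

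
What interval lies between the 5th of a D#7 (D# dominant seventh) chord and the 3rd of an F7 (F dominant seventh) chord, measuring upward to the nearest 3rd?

The 5th of D#7 (D# dominant seventh) is A#; the 3rd of F7 (F dominant seventh) is A.
From A# to A: 11 semitones over an octave = diminished.

diminished octave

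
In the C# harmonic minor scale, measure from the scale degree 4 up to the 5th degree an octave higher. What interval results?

The scale runs C# D# E F# G# A B#.
The scale degree 4 is F# and the 5th scale degree (up an octave) is G#.
Counting 9 letters and 14 half steps from F# gives a major ninth.

major 9th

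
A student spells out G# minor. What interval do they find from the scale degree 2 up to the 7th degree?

G# natural minor: G# A# B C# D# E F#.
The scale degree 2 is A# and the 7th scale degree is F#.
From A# to F#: 8 semitones over a sixth = minor.

minor sixth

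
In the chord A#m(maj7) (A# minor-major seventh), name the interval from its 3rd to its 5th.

major 3rd

Spelling the chord: A# C# E# G##.
So we need the interval from C# up to E#.
From C# to E# is 4 semitones, exactly the major third.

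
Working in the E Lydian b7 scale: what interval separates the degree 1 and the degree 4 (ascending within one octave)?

augmented 4th

The scale runs E F# G# A# B C# D.
So we need the interval from E up to A#.
4 letter names make it a fourth; at 6 semitones (a half step wider than perfect) the quality is augmented.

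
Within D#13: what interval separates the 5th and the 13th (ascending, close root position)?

major ninth

D#13 is spelled D#–F##–A#–C#–E#–B#.
5th = A#; 13th = B#.
A# up to B# spans 9 letter names and 14 semitones — a major ninth.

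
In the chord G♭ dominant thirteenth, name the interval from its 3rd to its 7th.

diminished fifth

The chord tones of G♭ dominant thirteenth are G♭-B♭-D♭-F♭-A♭-E♭.
That puts B♭ below F♭.
5 letter names make it a fifth; at 6 semitones (a half step narrower than perfect) the quality is diminished.
That tritone between 3rd and 7th is what gives the dominant seventh its pull toward resolution.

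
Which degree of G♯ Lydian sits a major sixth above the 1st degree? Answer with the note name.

The scale is G♯ A♯ B♯ C𝄪 D♯ E♯ F𝄪.
The 1st degree is G♯; a major sixth above that is E♯ — scale degree 6.

E#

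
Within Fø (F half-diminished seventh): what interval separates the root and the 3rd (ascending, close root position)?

minor third

Fø is spelled F-A♭-C♭-E♭.
So we need the interval from F up to A♭.
From F to A♭: 3 semitones over a third = minor.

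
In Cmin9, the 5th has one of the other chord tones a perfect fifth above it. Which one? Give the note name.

D

Spelling the chord: C, E♭, G, B♭, D.
The 5th is G. A perfect fifth above G is D.
D is the chord's 9th.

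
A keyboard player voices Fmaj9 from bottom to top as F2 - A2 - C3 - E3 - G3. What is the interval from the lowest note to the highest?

The outer voices are F2 and G3.
From F to G is 14 semitones, exactly the major ninth.

major ninth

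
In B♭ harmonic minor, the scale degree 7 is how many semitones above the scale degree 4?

6

The scale is B♭ C D♭ E♭ F G♭ A.
E♭ up to A is an augmented fourth — 6 semitones.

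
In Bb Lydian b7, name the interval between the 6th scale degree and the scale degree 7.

Bb lydian dominant: Bb C D E F G Ab.
So we need the interval from G up to Ab.
2 letter names make it a second; at 1 semitone (a half step narrower than major) the quality is minor.

minor 2nd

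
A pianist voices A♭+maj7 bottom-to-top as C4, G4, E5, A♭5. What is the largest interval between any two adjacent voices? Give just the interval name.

major sixth

Adjacent intervals: C4→G4 = perfect fifth; G4→E5 = major sixth; E5→A♭5 = diminished fourth.
The largest is G4 to E5, a major sixth (9 semitones).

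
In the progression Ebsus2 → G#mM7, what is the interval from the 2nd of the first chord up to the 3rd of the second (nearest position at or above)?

augmented fourth

Ebsus2 has F as its 2nd, and G#mM7 has B as its 3rd.
4 letter names make it a fourth; at 6 semitones (a half step wider than perfect) the quality is augmented.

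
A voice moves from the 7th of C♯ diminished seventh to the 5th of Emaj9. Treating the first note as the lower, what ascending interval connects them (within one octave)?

augmented 1st

C♯ diminished seventh has B♭ as its 7th, and Emaj9 has B as its 5th.
From B♭ to B: 1 semitone over a unison = augmented.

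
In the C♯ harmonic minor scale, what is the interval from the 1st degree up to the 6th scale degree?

Spelling the C♯ harmonic minor scale: C♯ D♯ E F♯ G♯ A B♯.
So we need the interval from C♯ up to A.
6 letter names make it a sixth; at 8 semitones (a half step narrower than major) the quality is minor.

minor 6th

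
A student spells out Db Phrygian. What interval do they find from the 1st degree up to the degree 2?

The scale runs Db Ebb Fb Gb Ab Bbb Cb.
The 1st degree is Db and the degree 2 is Ebb.
2 letter names make it a second; at 1 semitone (a half step narrower than major) the quality is minor.

minor second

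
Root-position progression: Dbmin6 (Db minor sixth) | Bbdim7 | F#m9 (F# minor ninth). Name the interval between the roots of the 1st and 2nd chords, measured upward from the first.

M6

The roots are Db and Bb.
Db up to Bb spans 6 letter names and 9 semitones — a major sixth.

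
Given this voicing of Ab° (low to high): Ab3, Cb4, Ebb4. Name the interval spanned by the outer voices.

The outer voices are Ab3 and Ebb4.
From Ab to Ebb: 6 semitones over a fifth = diminished.

diminished 5th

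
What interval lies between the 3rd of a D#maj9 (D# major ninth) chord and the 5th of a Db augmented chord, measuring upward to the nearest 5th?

diminished 3rd

The 3rd of D#maj9 (D# major ninth) is F##; the 5th of Db augmented is A.
3 letter names make it a third; at 2 semitones (a whole step narrower than major) the quality is diminished.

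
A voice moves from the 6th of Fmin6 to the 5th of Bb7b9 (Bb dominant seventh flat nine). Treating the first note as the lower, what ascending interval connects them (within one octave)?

minor 3rd

The 6th of Fmin6 is D; the 5th of Bb7b9 (Bb dominant seventh flat nine) is F.
D up to F is 3 semitones, a half step narrower than a major third, so the interval is minor.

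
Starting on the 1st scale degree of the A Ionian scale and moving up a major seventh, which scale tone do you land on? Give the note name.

G#

The scale is A B C# D E F# G#.
The 1st scale degree is A; a major seventh above that is G# — scale degree 7.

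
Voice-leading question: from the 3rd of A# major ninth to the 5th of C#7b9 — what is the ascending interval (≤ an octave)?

diminished 5th

A# major ninth has C## as its 3rd, and C#7b9 has G# as its 5th.
5 letter names make it a fifth; at 6 semitones (a half step narrower than perfect) the quality is diminished.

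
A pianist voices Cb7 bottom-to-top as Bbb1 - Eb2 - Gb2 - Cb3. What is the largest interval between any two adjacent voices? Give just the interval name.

A4

Adjacent intervals: Bbb1→Eb2 = augmented fourth; Eb2→Gb2 = minor third; Gb2→Cb3 = perfect fourth.
The largest is Bbb1 to Eb2, an augmented fourth (6 semitones).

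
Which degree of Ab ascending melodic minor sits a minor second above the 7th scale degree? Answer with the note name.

The scale is Ab Bb Cb Db Eb F G.
The 7th scale degree is G; a minor second above that is Ab — scale degree 1.

Ab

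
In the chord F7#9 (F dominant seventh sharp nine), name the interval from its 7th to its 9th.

The chord tones of F7#9 are F A C E♭ G♯.
That puts E♭ below G♯.
From E♭ to G♯: 5 semitones over a third = augmented.

A3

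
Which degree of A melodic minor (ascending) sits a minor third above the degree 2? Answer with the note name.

D

The scale is A B C D E F# G#.
The degree 2 is B; a minor third above that is D — scale degree 4.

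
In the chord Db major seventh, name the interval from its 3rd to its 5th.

minor 3rd

Db major seventh: Db-F-Ab-C.
So we need the interval from F up to Ab.
F up to Ab is 3 semitones, a half step narrower than a major third, so the interval is minor.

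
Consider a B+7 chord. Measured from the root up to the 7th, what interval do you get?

Spelling the chord: B, D#, F##, A.
So we need the interval from B up to A.
B up to A is 10 semitones, a half step narrower than a major seventh, so the interval is minor.

minor seventh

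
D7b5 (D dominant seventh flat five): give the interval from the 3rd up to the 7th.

diminished fifth

The chord tones of D7b5 are D F♯ A♭ C.
So we need the interval from F♯ up to C.
5 letter names make it a fifth; at 6 semitones (a half step narrower than perfect) the quality is diminished.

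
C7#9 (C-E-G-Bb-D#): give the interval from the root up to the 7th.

Root = C; 7th = Bb.
7 letter names make it a seventh; at 10 semitones (a half step narrower than major) the quality is minor.

m7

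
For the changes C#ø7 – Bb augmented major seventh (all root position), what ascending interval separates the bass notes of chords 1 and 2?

d7

The roots are C# and Bb.
From C# to Bb: 9 semitones over a seventh = diminished.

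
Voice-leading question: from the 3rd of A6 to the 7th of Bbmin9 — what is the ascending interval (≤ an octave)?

diminished sixth

The 3rd of A6 is C#; the 7th of Bbmin9 is Ab.
6 letter names make it a sixth; at 7 semitones (a whole step narrower than major) the quality is diminished.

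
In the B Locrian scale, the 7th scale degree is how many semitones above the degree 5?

4

The scale is B C D E F G A.
F up to A is a major third — 4 semitones.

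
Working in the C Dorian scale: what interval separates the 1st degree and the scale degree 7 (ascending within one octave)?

minor seventh

Spelling the C Dorian scale: C D Eb F G A Bb.
The 1st degree is C and the 7th scale degree is Bb.
C up to Bb is 10 semitones, a half step narrower than a major seventh, so the interval is minor.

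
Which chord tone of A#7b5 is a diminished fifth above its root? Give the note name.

E

A#7b5 (A# dominant seventh flat five) is spelled A#–C##–E–G#.
The root is A#. A diminished fifth above A# is E.
E is the chord's 5th.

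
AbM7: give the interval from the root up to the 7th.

Spelling the chord: Ab–C–Eb–G.
So we need the interval from Ab up to G.
Counting 7 letters and 11 half steps from Ab gives a major seventh.

M7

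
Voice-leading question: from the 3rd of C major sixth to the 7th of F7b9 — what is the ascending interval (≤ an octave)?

diminished octave

C major sixth has E as its 3rd, and F7b9 has E♭ as its 7th.
8 letter names make it an octave; at 11 semitones (a half step narrower than perfect) the quality is diminished.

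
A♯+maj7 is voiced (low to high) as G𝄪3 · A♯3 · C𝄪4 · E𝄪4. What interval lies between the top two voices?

major 3rd

Those voices are C𝄪4 and E𝄪4.
C𝄪 up to E𝄪 spans 3 letter names and 4 semitones — a major third.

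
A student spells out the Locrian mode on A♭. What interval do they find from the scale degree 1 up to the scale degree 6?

minor sixth

A♭ locrian: A♭ B𝄫 C♭ D♭ E𝄫 F♭ G♭.
That puts A♭ below F♭.
From A♭ to F♭: 8 semitones over a sixth = minor.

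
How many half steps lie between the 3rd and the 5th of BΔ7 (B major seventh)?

BΔ7 (B major seventh): B–D#–F#–A#.
D# to F# is a minor third: 3 semitones.

3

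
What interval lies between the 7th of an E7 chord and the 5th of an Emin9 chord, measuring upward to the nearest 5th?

M6

The 7th of E7 is D; the 5th of Emin9 is B.
From D to B is 9 semitones, exactly the major sixth.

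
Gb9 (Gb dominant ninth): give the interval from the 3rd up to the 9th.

minor seventh

Gb9 is spelled Gb Bb Db Fb Ab.
So we need the interval from Bb up to Ab.
From Bb to Ab: 10 semitones over a seventh = minor.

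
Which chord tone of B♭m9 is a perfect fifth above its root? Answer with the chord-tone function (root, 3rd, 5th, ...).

Spelling the chord: B♭, D♭, F, A♭, C.
The root is B♭. A perfect fifth above B♭ is F.
F is the chord's 5th.

5th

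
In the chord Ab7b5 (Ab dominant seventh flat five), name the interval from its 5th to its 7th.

Spelling the chord: Ab-C-Ebb-Gb.
5th = Ebb; 7th = Gb.
From Ebb to Gb is 4 semitones, exactly the major third.

major 3rd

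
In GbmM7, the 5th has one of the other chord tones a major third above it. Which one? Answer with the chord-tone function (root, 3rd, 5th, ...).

7th

The chord tones of Gbm(maj7) (Gb minor-major seventh) are Gb-Bbb-Db-F.
The 5th is Db. A major third above Db is F.
F is the chord's 7th.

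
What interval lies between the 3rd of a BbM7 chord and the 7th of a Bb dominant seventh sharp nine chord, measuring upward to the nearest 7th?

d5

BbM7 has D as its 3rd, and Bb dominant seventh sharp nine has Ab as its 7th.
D up to Ab is 6 semitones, a half step narrower than a perfect fifth, so the interval is diminished.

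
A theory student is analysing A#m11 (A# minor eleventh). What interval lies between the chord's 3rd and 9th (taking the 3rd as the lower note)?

M7

A#m11 is spelled A# C# E# G# B# D#.
That puts C# below B#.
C# up to B# spans 7 letter names and 11 semitones — a major seventh.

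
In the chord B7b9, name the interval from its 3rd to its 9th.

B7b9 is spelled B-D#-F#-A-C.
The 3rd is D# and the 9th is C.
D# up to C is 9 semitones, a whole step narrower than a major seventh, so the interval is diminished.

d7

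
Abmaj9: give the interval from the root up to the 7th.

major seventh

Ab major ninth is spelled Ab-C-Eb-G-Bb.
So we need the interval from Ab up to G.
From Ab to G is 11 semitones, exactly the major seventh.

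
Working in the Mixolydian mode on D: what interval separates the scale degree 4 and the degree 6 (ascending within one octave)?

major third

The scale runs D E F# G A B C.
The scale degree 4 is G and the scale degree 6 is B.
G up to B spans 3 letter names and 4 semitones — a major third.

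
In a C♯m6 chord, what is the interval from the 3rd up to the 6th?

Spelling the chord: C♯, E, G♯, A♯.
3rd = E; 6th = A♯.
E up to A♯ is 6 semitones, a half step wider than a perfect fourth, so the interval is augmented.

A4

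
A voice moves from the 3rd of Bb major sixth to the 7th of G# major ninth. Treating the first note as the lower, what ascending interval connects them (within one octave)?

The 3rd of Bb major sixth is D; the 7th of G# major ninth is F##.
From D to F##: 5 semitones over a third = augmented.

augmented third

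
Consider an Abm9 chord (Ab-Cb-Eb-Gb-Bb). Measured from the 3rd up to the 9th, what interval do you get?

3rd = Cb; 9th = Bb.
From Cb to Bb is 11 semitones, exactly the major seventh.

major seventh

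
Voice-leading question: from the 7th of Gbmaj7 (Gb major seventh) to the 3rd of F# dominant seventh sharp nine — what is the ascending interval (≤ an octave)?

augmented third

The 7th of Gbmaj7 (Gb major seventh) is F; the 3rd of F# dominant seventh sharp nine is A#.
3 letter names make it a third; at 5 semitones (a half step wider than major) the quality is augmented.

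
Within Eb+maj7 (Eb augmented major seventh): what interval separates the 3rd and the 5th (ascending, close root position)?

major third

The chord tones of Eb+maj7 are Eb, G, B, D.
3rd = G; 5th = B.
Counting 3 letters and 4 half steps from G gives a major third.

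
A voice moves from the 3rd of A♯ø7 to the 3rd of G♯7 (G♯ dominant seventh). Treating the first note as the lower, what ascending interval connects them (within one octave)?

major seventh

The 3rd of A♯ø7 is C♯; the 3rd of G♯7 (G♯ dominant seventh) is B♯.
From C♯ to B♯ is 11 semitones, exactly the major seventh.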